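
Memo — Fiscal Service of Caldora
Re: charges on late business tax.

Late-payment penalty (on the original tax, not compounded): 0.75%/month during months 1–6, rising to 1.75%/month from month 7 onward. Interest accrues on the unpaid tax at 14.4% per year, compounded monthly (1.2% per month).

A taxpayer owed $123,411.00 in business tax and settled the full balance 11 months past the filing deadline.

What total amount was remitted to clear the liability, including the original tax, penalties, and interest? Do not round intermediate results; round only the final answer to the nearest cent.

$157,066.67

Penalty, months 1–6: 6 × 0.75% × $123,411.00 = $5,553.50…
Penalty, months 7–11: 5 × 1.75% × $123,411.00 = $10,798.46…
Interest: $123,411.00 × ((1 + 0.012)^11 − 1) = $123,411.00 × 0.1402121… = $17,303.7129…
Total = $123,411.00 + $16,351.9575 + $17,303.7129… = $157,066.67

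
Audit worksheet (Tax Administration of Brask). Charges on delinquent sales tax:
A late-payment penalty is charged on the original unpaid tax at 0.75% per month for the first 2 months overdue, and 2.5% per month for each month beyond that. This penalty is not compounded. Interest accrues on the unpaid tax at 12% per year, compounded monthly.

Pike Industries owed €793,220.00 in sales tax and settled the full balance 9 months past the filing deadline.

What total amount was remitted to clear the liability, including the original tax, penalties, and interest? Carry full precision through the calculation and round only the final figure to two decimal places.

Penalty, months 1–2: 2 × 0.75% × €793,220.00 = €11,898.30
Penalty, months 3–9: 7 × 2.5% × €793,220.00 = €138,813.50
Interest (12%/yr ÷ 12 = 1%/month): €793,220.00 × ((1 + 0.01)^9 − 1) = €74,313.0320…
Total = €793,220.00 + €150,711.8000 + €74,313.0320… = €1,018,244.83

€1,018,244.83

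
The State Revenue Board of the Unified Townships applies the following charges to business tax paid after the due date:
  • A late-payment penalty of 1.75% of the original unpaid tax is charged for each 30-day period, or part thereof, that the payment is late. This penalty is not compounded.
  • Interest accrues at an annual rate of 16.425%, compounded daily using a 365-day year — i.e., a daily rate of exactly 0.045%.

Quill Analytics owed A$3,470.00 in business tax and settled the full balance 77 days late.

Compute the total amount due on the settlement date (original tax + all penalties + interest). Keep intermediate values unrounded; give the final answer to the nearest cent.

Penalty periods: ⌈77/30⌉ = 3; penalty = 3 × 1.75% × A$3,470.00 = A$182.18…
Interest: A$3,470.00 × ((1 + 0.00045)^77 − 1) = A$3,470.00 × 0.03524924… = A$122.3149…
Total = A$3,470.00 + A$182.1750 + A$122.3149… = A$3,774.49

A$3,774.49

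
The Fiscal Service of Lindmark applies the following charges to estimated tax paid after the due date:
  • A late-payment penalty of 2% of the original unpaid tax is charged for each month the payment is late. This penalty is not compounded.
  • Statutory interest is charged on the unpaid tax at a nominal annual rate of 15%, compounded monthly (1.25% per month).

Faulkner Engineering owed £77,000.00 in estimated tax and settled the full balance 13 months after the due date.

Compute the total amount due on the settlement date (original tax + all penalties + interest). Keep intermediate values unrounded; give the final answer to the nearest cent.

£110,515.32

Late-payment penalty = 2% × £77,000.00 × 13 mo = £20,020.00
Interest: £77,000.00 × ((1 + 0.0125)^13 − 1) = £77,000.00 × 0.1752639… = £13,495.3241…
Total = £77,000.00 + £20,020.0000 + £13,495.3241… = £110,515.32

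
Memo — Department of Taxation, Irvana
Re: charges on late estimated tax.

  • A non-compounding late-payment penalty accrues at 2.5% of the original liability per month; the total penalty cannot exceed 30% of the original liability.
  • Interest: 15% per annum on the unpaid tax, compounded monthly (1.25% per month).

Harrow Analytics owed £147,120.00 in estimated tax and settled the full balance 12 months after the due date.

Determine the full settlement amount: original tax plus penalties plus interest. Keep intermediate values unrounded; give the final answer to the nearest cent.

Penalty (uncapped): 12 × 2.5% × £147,120.00 = £44,136.00; cap = 30% × £147,120.00 = £44,136.00 → penalty = £44,136.00
Interest: £147,120.00 × ((1 + 0.0125)^12 − 1) = £147,120.00 × 0.1607545… = £23,650.2046…
Total = £147,120.00 + £44,136.0000 + £23,650.2046… = £214,906.20

£214,906.20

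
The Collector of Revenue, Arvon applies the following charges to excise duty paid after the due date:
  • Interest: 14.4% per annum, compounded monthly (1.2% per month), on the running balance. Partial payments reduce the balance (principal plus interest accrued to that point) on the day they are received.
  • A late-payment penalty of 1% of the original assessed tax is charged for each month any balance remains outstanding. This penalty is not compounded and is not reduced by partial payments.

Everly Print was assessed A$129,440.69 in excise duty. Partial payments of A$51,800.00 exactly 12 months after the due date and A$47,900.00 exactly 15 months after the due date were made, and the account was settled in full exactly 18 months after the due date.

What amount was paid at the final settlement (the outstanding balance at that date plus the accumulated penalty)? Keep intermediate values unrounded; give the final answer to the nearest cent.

A$78,453.58

Balance at month 12: A$129,440.6900 × (1 + 0.012)^12 = A$149,360.9163…
After A$51,800.00 payment: A$149,360.9163… − A$51,800.00 = A$97,560.9163…
Balance at month 15: A$97,560.9163… × (1 + 0.012)^3 = A$101,115.4242…
After A$47,900.00 payment: A$101,115.4242… − A$47,900.00 = A$53,215.4242…
Balance at month 18: A$53,215.4242… × (1 + 0.012)^3 = A$55,154.2605…
Penalty: 18 × 1% × A$129,440.69 = A$23,299.32…
Final settlement = outstanding balance + penalty = A$55,154.2605… + A$23,299.32… = A$78,453.58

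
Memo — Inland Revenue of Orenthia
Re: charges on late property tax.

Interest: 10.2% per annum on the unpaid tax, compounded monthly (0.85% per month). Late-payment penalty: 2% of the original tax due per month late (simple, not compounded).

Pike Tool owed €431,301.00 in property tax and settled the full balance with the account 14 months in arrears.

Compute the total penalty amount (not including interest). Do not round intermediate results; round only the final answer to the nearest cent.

Late-payment penalty = 2% × €431,301.00 × 14 mo = €120,764.28

€120,764.28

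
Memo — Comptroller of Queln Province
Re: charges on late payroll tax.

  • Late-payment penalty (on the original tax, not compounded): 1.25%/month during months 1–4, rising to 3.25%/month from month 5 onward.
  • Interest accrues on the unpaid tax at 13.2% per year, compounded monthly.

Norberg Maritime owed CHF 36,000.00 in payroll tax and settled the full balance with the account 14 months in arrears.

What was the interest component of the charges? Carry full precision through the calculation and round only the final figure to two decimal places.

Interest (13.2%/yr ÷ 12 = 1.1%/month): CHF 36,000.00 × ((1 + 0.011)^14 − 1) = CHF 5,958.3768…

CHF 5,958.38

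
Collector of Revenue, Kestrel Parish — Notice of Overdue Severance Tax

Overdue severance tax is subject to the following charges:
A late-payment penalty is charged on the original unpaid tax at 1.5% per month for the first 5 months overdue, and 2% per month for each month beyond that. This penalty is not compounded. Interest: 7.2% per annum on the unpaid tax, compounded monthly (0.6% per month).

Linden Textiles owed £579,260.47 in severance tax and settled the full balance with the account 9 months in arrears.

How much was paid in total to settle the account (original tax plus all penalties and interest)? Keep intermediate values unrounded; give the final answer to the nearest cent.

Penalty, months 1–5: 5 × 1.5% × £579,260.47 = £43,444.54…
Penalty, months 6–9: 4 × 2% × £579,260.47 = £46,340.84…
Interest: £579,260.47 × ((1 + 0.006)^9 − 1) = £579,260.47 × 0.0553143… = £32,041.3922…
Total = £579,260.47 + £89,785.3729… + £32,041.3922… = £701,087.24

£701,087.24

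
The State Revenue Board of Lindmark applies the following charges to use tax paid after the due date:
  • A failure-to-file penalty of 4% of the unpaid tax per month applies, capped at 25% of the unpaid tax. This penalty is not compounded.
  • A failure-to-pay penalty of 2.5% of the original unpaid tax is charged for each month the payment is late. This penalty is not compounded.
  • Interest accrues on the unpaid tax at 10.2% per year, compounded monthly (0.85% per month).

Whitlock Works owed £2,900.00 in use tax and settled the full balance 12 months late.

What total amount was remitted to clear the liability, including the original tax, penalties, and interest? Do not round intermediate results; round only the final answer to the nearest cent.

£4,805.03

Failure-to-file: 12 × 4% × £2,900.00 = £1,392.00, capped at 25% × £2,900.00 = £725.00
Failure-to-pay penalty: 12 × 2.5% × £2,900.00 = £870.00
Interest: £2,900.00 × ((1 + 0.0085)^12 − 1) = £2,900.00 × 0.1069062… = £310.0281…
Total = £2,900.00 + £1,595.0000 + £310.0281… = £4,805.03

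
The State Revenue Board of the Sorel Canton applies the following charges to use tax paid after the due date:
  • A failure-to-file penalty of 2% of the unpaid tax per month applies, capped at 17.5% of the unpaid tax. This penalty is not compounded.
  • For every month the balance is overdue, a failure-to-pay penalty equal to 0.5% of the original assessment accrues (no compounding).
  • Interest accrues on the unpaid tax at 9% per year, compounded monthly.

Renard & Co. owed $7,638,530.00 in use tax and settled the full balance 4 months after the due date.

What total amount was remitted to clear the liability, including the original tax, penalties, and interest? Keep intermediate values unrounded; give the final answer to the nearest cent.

Failure-to-file: 4 × 2% × $7,638,530.00 = $611,082.40 (under the 17.5% cap)
Failure-to-pay penalty: 4 × 0.5% × $7,638,530.00 = $152,770.60
Interest (9%/yr ÷ 12 = 0.75%/month): $7,638,530.00 × ((1 + 0.0075)^4 − 1) = $231,746.8181…
Total = $7,638,530.00 + $763,853.0000 + $231,746.8181… = $8,634,129.82

$8,634,129.82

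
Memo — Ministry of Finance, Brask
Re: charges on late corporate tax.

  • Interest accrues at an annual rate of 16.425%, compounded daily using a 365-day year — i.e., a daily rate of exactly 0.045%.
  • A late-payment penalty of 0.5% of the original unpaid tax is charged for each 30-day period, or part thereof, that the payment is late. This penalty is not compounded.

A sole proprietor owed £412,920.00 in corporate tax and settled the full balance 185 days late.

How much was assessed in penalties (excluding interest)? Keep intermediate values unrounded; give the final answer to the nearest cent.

£14,452.20

Penalty periods: ⌈185/30⌉ = 7; penalty = 7 × 0.5% × £412,920.00 = £14,452.20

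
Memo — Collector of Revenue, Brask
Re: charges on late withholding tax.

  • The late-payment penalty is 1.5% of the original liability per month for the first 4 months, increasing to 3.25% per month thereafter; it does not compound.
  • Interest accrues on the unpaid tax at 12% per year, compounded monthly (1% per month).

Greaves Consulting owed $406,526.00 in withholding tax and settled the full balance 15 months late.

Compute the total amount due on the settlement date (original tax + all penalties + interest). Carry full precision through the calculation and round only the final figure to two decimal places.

Penalty, months 1–4: 4 × 1.5% × $406,526.00 = $24,391.56
Penalty, months 5–15: 11 × 3.25% × $406,526.00 = $145,333.05…
Interest: $406,526.00 × ((1 + 0.01)^15 − 1) = $406,526.00 × 0.1609690… = $65,438.0656…
Total = $406,526.00 + $169,724.6050 + $65,438.0656… = $641,688.67

$641,688.67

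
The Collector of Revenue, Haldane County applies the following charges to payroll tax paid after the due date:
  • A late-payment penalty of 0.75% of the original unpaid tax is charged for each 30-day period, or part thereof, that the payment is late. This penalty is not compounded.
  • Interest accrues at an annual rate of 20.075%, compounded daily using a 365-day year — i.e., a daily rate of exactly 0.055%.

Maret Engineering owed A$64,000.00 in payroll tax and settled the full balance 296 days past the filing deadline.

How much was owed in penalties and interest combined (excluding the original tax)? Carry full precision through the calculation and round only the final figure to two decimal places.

A$16,111.91

Penalty periods: ⌈296/30⌉ = 10; penalty = 10 × 0.75% × A$64,000.00 = A$4,800.00
Interest: A$64,000.00 × ((1 + 0.00055)^296 − 1) = A$64,000.00 × 0.17674864… = A$11,311.9130…
Penalties + interest = A$4,800.0000 + A$11,311.9130… = A$16,111.91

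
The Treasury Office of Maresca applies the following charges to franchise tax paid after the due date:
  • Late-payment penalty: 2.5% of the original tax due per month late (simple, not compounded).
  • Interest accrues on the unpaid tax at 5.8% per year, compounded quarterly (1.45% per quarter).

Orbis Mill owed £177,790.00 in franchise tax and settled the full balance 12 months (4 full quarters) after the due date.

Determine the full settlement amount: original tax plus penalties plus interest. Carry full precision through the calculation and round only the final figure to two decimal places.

£241,665.28

Late-payment penalty = 2.5% × £177,790.00 × 12 mo = £53,337.00
Interest: £177,790.00 × ((1 + 0.0145)^4 − 1) = £177,790.00 × 0.0592737… = £10,538.2780…
Total = £177,790.00 + £53,337.0000 + £10,538.2780… = £241,665.28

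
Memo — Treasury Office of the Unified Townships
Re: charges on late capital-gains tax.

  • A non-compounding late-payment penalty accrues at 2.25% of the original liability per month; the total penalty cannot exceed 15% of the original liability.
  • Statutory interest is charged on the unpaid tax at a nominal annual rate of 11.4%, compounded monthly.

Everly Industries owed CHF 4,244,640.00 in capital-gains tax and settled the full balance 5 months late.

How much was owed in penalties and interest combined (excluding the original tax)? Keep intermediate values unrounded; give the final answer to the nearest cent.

CHF 683,009.75

Penalty: 5 × 2.25% × CHF 4,244,640.00 = CHF 477,522.00 (below the 15% cap of CHF 636,696.00)
Interest (11.4%/yr ÷ 12 = 0.95%/month): CHF 4,244,640.00 × ((1 + 0.0095)^5 − 1) = CHF 205,487.7533…
Penalties + interest = CHF 477,522.0000 + CHF 205,487.7533… = CHF 683,009.75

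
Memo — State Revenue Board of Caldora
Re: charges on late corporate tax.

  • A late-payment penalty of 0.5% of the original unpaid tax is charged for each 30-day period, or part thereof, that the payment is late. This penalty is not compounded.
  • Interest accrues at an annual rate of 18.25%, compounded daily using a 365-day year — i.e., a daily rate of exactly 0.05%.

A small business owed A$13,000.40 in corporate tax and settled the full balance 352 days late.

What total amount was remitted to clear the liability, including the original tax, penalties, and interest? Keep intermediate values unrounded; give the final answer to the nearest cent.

A$16,281.51

Penalty periods: ⌈352/30⌉ = 12; penalty = 12 × 0.5% × A$13,000.40 = A$780.02…
Interest: A$13,000.40 × ((1 + 0.0005)^352 − 1) = A$13,000.40 × 0.19238561… = A$2,501.0899…
Total = A$13,000.40 + A$780.0240 + A$2,501.0899… = A$16,281.51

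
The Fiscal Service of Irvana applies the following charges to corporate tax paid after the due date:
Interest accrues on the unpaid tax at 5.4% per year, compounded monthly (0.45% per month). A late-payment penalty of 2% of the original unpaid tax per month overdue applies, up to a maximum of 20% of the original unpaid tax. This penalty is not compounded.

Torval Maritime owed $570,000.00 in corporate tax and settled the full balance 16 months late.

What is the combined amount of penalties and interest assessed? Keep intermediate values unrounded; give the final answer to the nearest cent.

$156,454.62

Penalty (uncapped): 16 × 2% × $570,000.00 = $182,400.00; cap = 20% × $570,000.00 = $114,000.00 → penalty = $114,000.00
Interest: $570,000.00 × ((1 + 0.0045)^16 − 1) = $570,000.00 × 0.0744818… = $42,454.6171…
Penalties + interest = $114,000.0000 + $42,454.6171… = $156,454.62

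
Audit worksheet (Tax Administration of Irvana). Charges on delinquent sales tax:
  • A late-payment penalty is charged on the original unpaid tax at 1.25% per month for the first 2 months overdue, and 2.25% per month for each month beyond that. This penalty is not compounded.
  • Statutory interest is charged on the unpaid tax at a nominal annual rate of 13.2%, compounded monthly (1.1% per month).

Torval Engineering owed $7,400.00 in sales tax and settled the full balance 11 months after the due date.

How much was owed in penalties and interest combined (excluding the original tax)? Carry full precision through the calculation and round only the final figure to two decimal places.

$2,629.81

Penalty, months 1–2: 2 × 1.25% × $7,400.00 = $185.00
Penalty, months 3–11: 9 × 2.25% × $7,400.00 = $1,498.50
Interest: $7,400.00 × ((1 + 0.011)^11 − 1) = $7,400.00 × 0.1278795… = $946.3085…
Penalties + interest = $1,683.5000 + $946.3085… = $2,629.81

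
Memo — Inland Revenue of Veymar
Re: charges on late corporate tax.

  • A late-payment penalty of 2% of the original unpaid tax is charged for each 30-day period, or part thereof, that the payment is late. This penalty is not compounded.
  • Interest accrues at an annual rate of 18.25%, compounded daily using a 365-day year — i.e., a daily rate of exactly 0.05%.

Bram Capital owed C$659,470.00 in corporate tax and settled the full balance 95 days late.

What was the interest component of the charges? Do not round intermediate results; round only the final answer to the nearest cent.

Interest: C$659,470.00 × ((1 + 0.0005)^95 − 1) = C$659,470.00 × 0.04863375… = C$32,072.5009…

C$32,072.50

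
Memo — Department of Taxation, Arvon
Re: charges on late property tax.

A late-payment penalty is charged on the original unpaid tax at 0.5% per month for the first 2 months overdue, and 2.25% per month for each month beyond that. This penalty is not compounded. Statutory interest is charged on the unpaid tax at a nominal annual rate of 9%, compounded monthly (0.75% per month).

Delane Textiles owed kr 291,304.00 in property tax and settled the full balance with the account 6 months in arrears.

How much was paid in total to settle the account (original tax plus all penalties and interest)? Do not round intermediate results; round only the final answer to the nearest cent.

Penalty, months 1–2: 2 × 0.5% × kr 291,304.00 = kr 2,913.04
Penalty, months 3–6: 4 × 2.25% × kr 291,304.00 = kr 26,217.36
Interest: kr 291,304.00 × ((1 + 0.0075)^6 − 1) = kr 291,304.00 × 0.0458522… = kr 13,356.9395…
Total = kr 291,304.00 + kr 29,130.4000 + kr 13,356.9395… = kr 333,791.34

kr 333,791.34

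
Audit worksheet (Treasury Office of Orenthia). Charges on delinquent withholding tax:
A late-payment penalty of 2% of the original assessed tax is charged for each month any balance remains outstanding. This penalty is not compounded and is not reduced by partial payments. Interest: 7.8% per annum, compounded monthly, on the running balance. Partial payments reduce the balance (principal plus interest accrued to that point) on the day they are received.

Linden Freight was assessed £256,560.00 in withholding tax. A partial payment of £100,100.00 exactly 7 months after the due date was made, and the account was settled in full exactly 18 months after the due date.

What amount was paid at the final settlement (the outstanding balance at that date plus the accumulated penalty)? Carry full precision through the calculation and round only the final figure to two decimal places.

Monthly rate = 7.8% ÷ 12 = 0.65%
Balance at month 7: £256,560.0000 × (1 + 0.0065)^7 = £268,463.5950…
After £100,100.00 payment: £268,463.5950… − £100,100.00 = £168,363.5950…
Balance at month 18: £168,363.5950… × (1 + 0.0065)^11 = £180,800.5561…
Penalty: 18 × 2% × £256,560.00 = £92,361.60
Final settlement = outstanding balance + penalty = £180,800.5561… + £92,361.60 = £273,162.16

£273,162.16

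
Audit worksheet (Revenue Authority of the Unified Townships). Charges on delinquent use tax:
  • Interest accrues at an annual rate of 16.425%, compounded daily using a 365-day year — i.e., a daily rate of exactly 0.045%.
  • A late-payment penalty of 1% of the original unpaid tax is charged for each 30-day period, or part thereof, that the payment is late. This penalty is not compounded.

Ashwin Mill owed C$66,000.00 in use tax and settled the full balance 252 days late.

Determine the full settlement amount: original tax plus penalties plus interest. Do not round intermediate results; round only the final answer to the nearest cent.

Penalty periods: ⌈252/30⌉ = 9; penalty = 9 × 1% × C$66,000.00 = C$5,940.00
Interest: C$66,000.00 × ((1 + 0.00045)^252 − 1) = C$66,000.00 × 0.12005131… = C$7,923.3862…
Total = C$66,000.00 + C$5,940.0000 + C$7,923.3862… = C$79,863.39

C$79,863.39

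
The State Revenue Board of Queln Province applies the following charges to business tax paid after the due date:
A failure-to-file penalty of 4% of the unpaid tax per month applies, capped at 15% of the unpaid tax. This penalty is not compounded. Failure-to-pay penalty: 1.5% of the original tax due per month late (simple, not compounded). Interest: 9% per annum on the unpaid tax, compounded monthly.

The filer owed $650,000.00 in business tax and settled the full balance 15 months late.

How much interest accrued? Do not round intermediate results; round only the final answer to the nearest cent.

$77,091.69

Interest (9%/yr ÷ 12 = 0.75%/month): $650,000.00 × ((1 + 0.0075)^15 − 1) = $77,091.6863…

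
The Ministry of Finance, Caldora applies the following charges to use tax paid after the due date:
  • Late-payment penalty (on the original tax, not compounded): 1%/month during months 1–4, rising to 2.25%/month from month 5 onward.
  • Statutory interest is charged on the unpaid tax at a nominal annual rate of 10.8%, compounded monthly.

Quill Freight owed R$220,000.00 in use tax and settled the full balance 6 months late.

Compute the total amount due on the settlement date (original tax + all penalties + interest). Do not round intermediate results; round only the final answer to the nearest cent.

Penalty, months 1–4: 4 × 1% × R$220,000.00 = R$8,800.00
Penalty, months 5–6: 2 × 2.25% × R$220,000.00 = R$9,900.00
Interest (10.8%/yr ÷ 12 = 0.9%/month): R$220,000.00 × ((1 + 0.009)^6 − 1) = R$12,150.5293…
Total = R$220,000.00 + R$18,700.0000 + R$12,150.5293… = R$250,850.53

R$250,850.53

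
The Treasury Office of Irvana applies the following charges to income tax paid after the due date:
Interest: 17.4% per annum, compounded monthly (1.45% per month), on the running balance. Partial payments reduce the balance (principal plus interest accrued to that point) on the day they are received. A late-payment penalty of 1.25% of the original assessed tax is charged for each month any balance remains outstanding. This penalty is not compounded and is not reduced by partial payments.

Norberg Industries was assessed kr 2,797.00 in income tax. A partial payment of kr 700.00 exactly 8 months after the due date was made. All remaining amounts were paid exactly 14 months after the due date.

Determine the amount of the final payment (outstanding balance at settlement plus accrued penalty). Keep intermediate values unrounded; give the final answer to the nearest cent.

kr 3,147.86

Balance at month 8: kr 2,797.0000 × (1 + 0.0145)^8 = kr 3,138.4042…
After kr 700.00 payment: kr 3,138.4042… − kr 700.00 = kr 2,438.4042…
Balance at month 14: kr 2,438.4042… × (1 + 0.0145)^6 = kr 2,658.3858…
Penalty: 14 × 1.25% × kr 2,797.00 = kr 489.48…
Final settlement = outstanding balance + penalty = kr 2,658.3858… + kr 489.48… = kr 3,147.86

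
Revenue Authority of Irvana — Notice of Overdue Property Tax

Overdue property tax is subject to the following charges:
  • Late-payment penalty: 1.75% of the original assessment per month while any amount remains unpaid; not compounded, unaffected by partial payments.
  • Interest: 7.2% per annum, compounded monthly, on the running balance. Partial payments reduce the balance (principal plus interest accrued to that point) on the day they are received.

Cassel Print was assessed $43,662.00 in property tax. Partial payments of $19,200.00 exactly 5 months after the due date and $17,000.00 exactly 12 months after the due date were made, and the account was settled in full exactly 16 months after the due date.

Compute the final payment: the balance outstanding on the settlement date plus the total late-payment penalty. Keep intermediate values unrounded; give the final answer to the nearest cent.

Monthly rate = 7.2% ÷ 12 = 0.6%
Balance at month 5: $43,662.0000 × (1 + 0.006)^5 = $44,987.6729…
After $19,200.00 payment: $44,987.6729… − $19,200.00 = $25,787.6729…
Balance at month 12: $25,787.6729… × (1 + 0.006)^7 = $26,890.4468…
After $17,000.00 payment: $26,890.4468… − $17,000.00 = $9,890.4468…
Balance at month 16: $9,890.4468… × (1 + 0.006)^4 = $10,129.9624…
Penalty: 16 × 1.75% × $43,662.00 = $12,225.36
Final settlement = outstanding balance + penalty = $10,129.9624… + $12,225.36 = $22,355.32

$22,355.32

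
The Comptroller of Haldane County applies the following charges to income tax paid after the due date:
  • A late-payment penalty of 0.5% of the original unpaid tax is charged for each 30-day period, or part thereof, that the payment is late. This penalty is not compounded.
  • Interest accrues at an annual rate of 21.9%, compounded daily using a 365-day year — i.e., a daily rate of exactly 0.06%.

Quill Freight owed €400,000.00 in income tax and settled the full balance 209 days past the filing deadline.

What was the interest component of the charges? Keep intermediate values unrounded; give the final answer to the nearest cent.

€53,423.67

Interest: €400,000.00 × ((1 + 0.0006)^209 − 1) = €400,000.00 × 0.13355917… = €53,423.6699…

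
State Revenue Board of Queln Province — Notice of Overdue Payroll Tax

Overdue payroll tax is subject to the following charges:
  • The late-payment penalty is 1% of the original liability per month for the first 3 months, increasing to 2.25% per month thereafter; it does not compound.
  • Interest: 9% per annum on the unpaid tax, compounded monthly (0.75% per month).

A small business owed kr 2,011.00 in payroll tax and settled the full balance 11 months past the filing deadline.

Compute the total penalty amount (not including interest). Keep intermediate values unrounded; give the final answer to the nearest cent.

kr 422.31

Penalty, months 1–3: 3 × 1% × kr 2,011.00 = kr 60.33
Penalty, months 4–11: 8 × 2.25% × kr 2,011.00 = kr 361.98
Total penalty = kr 60.33 + kr 361.98 = kr 422.31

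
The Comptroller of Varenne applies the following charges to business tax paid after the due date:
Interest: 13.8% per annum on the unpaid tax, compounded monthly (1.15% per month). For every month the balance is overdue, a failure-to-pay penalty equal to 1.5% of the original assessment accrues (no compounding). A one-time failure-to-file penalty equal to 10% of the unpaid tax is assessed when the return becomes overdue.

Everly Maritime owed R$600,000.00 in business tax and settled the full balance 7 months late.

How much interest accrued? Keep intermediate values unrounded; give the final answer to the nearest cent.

R$49,998.66

Interest: R$600,000.00 × ((1 + 0.0115)^7 − 1) = R$600,000.00 × 0.0833311… = R$49,998.6582…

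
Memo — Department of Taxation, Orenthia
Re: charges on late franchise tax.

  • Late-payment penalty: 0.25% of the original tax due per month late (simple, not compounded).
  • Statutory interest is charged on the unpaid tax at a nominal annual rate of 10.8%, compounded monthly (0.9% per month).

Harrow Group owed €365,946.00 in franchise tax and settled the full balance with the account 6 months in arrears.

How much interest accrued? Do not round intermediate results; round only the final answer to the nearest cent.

Interest: €365,946.00 × ((1 + 0.009)^6 − 1) = €365,946.00 × 0.0552297… = €20,211.0800…

€20,211.08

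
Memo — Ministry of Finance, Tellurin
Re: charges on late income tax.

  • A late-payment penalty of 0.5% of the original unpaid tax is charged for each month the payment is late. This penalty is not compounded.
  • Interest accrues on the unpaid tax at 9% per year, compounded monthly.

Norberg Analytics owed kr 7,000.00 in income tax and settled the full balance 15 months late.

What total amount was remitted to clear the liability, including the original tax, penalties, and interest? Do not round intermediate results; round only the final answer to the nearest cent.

kr 8,355.22

Late-payment penalty = 0.5% × kr 7,000.00 × 15 mo = kr 525.00
Interest (9%/yr ÷ 12 = 0.75%/month): kr 7,000.00 × ((1 + 0.0075)^15 − 1) = kr 830.2182…
Total = kr 7,000.00 + kr 525.0000 + kr 830.2182… = kr 8,355.22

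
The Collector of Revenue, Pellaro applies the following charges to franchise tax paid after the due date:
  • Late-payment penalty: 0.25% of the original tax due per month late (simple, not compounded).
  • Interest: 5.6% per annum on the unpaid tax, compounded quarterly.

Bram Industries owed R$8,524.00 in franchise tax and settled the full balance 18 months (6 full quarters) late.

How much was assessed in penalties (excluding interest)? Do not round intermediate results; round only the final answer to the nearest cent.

R$383.58

Late-payment penalty: 18 × 0.25% × R$8,524.00 = R$383.58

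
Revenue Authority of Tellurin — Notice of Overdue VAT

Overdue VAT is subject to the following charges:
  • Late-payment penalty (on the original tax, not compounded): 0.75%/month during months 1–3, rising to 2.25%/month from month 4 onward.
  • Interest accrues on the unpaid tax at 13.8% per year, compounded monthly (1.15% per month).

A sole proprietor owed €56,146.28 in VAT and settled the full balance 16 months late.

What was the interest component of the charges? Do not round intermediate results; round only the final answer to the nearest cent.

€11,271.61

Interest: €56,146.28 × ((1 + 0.0115)^16 − 1) = €56,146.28 × 0.2007544… = €11,271.6138…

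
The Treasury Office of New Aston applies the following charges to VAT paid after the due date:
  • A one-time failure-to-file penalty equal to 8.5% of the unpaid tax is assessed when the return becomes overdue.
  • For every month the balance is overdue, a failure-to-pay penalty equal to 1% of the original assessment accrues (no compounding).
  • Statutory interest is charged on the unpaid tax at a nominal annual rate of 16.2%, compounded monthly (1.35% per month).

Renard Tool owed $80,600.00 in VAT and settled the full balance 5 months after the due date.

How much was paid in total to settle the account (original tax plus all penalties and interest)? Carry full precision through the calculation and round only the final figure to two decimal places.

$97,070.39

Failure-to-file penalty: 8.5% × $80,600.00 = $6,851.00
Failure-to-pay penalty = 1% × $80,600.00 × 5 mo = $4,030.00
Interest: $80,600.00 × ((1 + 0.0135)^5 − 1) = $80,600.00 × 0.0693473… = $5,589.3900…
Total = $80,600.00 + $10,881.0000 + $5,589.3900… = $97,070.39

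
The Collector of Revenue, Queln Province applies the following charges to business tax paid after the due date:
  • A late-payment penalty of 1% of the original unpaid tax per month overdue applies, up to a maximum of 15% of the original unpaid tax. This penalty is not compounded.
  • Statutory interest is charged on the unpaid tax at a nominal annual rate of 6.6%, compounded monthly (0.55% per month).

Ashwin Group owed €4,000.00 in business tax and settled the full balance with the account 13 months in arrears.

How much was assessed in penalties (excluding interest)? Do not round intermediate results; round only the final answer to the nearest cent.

Penalty: 13 × 1% × €4,000.00 = €520.00 (below the 15% cap of €600.00)

€520.00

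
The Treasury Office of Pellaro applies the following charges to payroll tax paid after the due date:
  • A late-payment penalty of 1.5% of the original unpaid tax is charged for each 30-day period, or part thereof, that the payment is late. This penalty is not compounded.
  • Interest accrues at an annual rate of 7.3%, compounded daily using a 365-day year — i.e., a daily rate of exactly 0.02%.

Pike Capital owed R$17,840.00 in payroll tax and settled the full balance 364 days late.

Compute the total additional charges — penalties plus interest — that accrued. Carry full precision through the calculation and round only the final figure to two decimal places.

R$4,825.86

Penalty periods: ⌈364/30⌉ = 13; penalty = 13 × 1.5% × R$17,840.00 = R$3,478.80
Interest: R$17,840.00 × ((1 + 0.0002)^364 − 1) = R$17,840.00 × 0.07550758… = R$1,347.0553…
Penalties + interest = R$3,478.8000 + R$1,347.0553… = R$4,825.86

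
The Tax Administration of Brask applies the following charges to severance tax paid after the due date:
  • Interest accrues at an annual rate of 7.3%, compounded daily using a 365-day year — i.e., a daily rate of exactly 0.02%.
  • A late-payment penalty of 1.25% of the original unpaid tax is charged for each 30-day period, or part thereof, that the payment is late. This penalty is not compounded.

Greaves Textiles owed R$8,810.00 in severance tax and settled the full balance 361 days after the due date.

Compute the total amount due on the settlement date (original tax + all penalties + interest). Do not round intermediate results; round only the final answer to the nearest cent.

Penalty periods: ⌈361/30⌉ = 13; penalty = 13 × 1.25% × R$8,810.00 = R$1,431.63…
Interest: R$8,810.00 × ((1 + 0.0002)^361 − 1) = R$8,810.00 × 0.07486254… = R$659.5390…
Total = R$8,810.00 + R$1,431.6250 + R$659.5390… = R$10,901.16

R$10,901.16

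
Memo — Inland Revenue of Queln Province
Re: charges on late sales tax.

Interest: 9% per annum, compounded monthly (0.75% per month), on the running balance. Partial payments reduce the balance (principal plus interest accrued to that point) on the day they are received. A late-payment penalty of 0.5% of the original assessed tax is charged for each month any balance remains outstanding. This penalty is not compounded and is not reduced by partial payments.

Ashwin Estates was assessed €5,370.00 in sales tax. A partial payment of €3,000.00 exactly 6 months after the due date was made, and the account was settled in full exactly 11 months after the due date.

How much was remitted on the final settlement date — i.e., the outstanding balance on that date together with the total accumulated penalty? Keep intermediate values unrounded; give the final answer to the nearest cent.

Balance at month 6: €5,370.0000 × (1 + 0.0075)^6 = €5,616.2265…
After €3,000.00 payment: €5,616.2265… − €3,000.00 = €2,616.2265…
Balance at month 11: €2,616.2265… × (1 + 0.0075)^5 = €2,715.8177…
Penalty: 11 × 0.5% × €5,370.00 = €295.35
Final settlement = outstanding balance + penalty = €2,715.8177… + €295.35 = €3,011.17

€3,011.17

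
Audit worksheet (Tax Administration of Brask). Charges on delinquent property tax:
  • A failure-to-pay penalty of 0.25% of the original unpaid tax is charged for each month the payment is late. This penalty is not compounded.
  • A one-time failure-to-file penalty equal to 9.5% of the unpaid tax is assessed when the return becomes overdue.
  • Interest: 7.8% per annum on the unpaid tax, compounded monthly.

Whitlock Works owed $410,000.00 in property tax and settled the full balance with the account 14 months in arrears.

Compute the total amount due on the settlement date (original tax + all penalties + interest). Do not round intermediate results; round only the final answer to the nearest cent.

$502,228.07

Failure-to-file penalty: 9.5% × $410,000.00 = $38,950.00
Failure-to-pay penalty: 14 × 0.25% × $410,000.00 = $14,350.00
Interest (7.8%/yr ÷ 12 = 0.65%/month): $410,000.00 × ((1 + 0.0065)^14 − 1) = $38,928.0748…
Total = $410,000.00 + $53,300.0000 + $38,928.0748… = $502,228.07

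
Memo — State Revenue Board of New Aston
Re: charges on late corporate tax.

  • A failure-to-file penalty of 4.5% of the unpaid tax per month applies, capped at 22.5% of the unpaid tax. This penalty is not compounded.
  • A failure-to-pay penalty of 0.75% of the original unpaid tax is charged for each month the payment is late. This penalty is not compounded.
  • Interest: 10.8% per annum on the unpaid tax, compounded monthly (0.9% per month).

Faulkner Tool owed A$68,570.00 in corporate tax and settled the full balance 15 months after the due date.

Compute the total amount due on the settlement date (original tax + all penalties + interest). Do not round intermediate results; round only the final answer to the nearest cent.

A$101,575.88

Failure-to-file: 15 × 4.5% × A$68,570.00 = A$46,284.75, capped at 22.5% × A$68,570.00 = A$15,428.25
Failure-to-pay penalty: 15 × 0.75% × A$68,570.00 = A$7,714.13…
Interest: A$68,570.00 × ((1 + 0.009)^15 − 1) = A$68,570.00 × 0.1438458… = A$9,863.5086…
Total = A$68,570.00 + A$23,142.3750 + A$9,863.5086… = A$101,575.88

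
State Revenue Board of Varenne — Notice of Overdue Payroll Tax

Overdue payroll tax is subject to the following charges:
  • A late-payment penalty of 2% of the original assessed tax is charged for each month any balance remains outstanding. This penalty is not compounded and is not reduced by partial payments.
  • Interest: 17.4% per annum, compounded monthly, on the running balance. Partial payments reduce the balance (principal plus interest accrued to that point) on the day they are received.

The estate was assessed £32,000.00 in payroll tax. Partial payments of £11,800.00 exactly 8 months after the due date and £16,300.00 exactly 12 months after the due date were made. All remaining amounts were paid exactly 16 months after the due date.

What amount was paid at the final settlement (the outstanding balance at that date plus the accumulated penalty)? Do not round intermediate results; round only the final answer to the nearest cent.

£20,022.18

Monthly rate = 17.4% ÷ 12 = 1.45%
Balance at month 8: £32,000.0000 × (1 + 0.0145)^8 = £35,905.9473…
After £11,800.00 payment: £35,905.9473… − £11,800.00 = £24,105.9473…
Balance at month 12: £24,105.9473… × (1 + 0.0145)^4 = £25,534.7969…
After £16,300.00 payment: £25,534.7969… − £16,300.00 = £9,234.7969…
Balance at month 16: £9,234.7969… × (1 + 0.0145)^4 = £9,782.1779…
Penalty: 16 × 2% × £32,000.00 = £10,240.00
Final settlement = outstanding balance + penalty = £9,782.1779… + £10,240.00 = £20,022.18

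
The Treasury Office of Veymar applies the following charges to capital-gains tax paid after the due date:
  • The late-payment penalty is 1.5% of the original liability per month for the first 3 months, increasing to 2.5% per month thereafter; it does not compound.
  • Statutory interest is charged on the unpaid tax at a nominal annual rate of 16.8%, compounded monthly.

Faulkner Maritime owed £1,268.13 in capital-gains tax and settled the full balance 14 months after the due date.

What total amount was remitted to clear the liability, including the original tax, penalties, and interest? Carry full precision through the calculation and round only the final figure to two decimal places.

Penalty, months 1–3: 3 × 1.5% × £1,268.13 = £57.07…
Penalty, months 4–14: 11 × 2.5% × £1,268.13 = £348.74…
Interest (16.8%/yr ÷ 12 = 1.4%/month): £1,268.13 × ((1 + 0.014)^14 − 1) = £272.4886…
Total = £1,268.13 + £405.8016 + £272.4886… = £1,946.42

£1,946.42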